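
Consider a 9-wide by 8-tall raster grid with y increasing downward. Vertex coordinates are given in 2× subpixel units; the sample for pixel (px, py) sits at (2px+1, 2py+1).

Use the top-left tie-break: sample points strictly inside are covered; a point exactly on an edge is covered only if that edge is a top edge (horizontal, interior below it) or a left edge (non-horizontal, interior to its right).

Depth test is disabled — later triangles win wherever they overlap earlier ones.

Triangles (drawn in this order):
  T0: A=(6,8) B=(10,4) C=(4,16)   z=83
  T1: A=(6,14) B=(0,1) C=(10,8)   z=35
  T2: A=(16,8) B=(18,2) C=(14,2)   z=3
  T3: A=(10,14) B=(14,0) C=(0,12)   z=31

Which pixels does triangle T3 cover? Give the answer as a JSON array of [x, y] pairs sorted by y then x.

T0:
  2·area = 24
  edge (6, 8)→(10, 4): d=(4,-4) top-left  bias=+0
  edge (10, 4)→(4, 16): d=(-6,12) right/bottom  bias=-1
  edge (4, 16)→(6, 8): d=(2,-8) top-left  bias=+0
    (6,0)@(13, 1): e=[0,-18,42] → .  [on edge]
    (5,1)@(11, 3): e=[0,-6,30] → .  [on edge]
    (4,2)@(9, 5): e=[0,6,18] → X  [on edge]
    (5,2)@(11, 5): e=[8,-18,34] → .
    (3,3)@(7, 7): e=[0,18,6] → X  [on edge]
    (4,3)@(9, 7): e=[8,-6,22] → .
    (2,4)@(5, 9): e=[0,30,-6] → .  [on edge]
    (3,4)@(7, 9): e=[8,6,10] → X
    (4,4)@(9, 9): e=[16,-18,26] → .
    (1,5)@(3, 11): e=[0,42,-18] → .  [on edge]
    (3,5)@(7, 11): e=[16,-6,14] → .
    (0,6)@(1, 13): e=[0,54,-30] → .  [on edge]
  covered (4 px):
    . . . . . . . . .
    . . . . . . . . .
    . . . . X . . . .
    . . . X . . . . .
    . . . X . . . . .
    . . . . . . . . .
    . . X . . . . . .
    . . . . . . . . .
T1:
  2·area = 88
  edge (6, 14)→(0, 1): d=(-6,-13) top-left  bias=+0
  edge (0, 1)→(10, 8): d=(10,7) right/bottom  bias=-1
  edge (10, 8)→(6, 14): d=(-4,6) right/bottom  bias=-1
    (0,1)@(1, 3): e=[1,13,74] → X
    (1,1)@(3, 3): e=[27,-1,62] → .
    (0,2)@(1, 5): e=[-11,33,66] → .
    (1,2)@(3, 5): e=[15,19,54] → X
    (2,2)@(5, 5): e=[41,5,42] → X
    (3,2)@(7, 5): e=[67,-9,30] → .
    (1,3)@(3, 7): e=[3,39,46] → X
    (3,3)@(7, 7): e=[55,11,22] → X
    (4,3)@(9, 7): e=[81,-3,10] → .
    (1,4)@(3, 9): e=[-9,59,38] → .
    (2,4)@(5, 9): e=[17,45,26] → X
    (4,4)@(9, 9): e=[69,17,2] → X
  covered (11 px):
    . . . . . . . . .
    X . . . . . . . .
    . X X . . . . . .
    . X X X . . . . .
    . . X X X . . . .
    . . X X . . . . .
    . . . . . . . . .
    . . . . . . . . .
T2:
  2·area = 24  (B↔C swapped to make it positive)
  edge (16, 8)→(14, 2): d=(-2,-6) top-left  bias=+0
  edge (14, 2)→(18, 2): d=(4,0) top-left  bias=+0
  edge (18, 2)→(16, 8): d=(-2,6) right/bottom  bias=-1
    (7,1)@(15, 3): e=[4,4,16] → X
    (8,1)@(17, 3): e=[16,4,4] → X
    (7,2)@(15, 5): e=[0,12,12] → X  [on edge]
    (8,2)@(17, 5): e=[12,12,0] → .  [on edge]
    (7,3)@(15, 7): e=[-4,20,8] → .
    (7,5)@(15, 11): e=[-12,36,0] → .  [on edge]
    (8,5)@(17, 11): e=[0,36,-12] → .  [on edge]
  covered (3 px):
    . . . . . . . . .
    . . . . . . . X X
    . . . . . . . X .
    . . . . . . . . .
    . . . . . . . . .
    . . . . . . . . .
    . . . . . . . . .
    . . . . . . . . .
T3:
  2·area = 148  (B↔C swapped to make it positive)
  edge (10, 14)→(0, 12): d=(-10,-2) top-left  bias=+0
  edge (0, 12)→(14, 0): d=(14,-12) top-left  bias=+0
  edge (14, 0)→(10, 14): d=(-4,14) right/bottom  bias=-1
    (6,0)@(13, 1): e=[136,2,10] → X
    (7,0)@(15, 1): e=[140,26,-18] → .
    (5,1)@(11, 3): e=[112,6,30] → X
    (7,1)@(15, 3): e=[120,54,-26] → .
    (4,2)@(9, 5): e=[88,10,50] → X
    (6,2)@(13, 5): e=[96,58,-6] → .
    (3,3)@(7, 7): e=[64,14,70] → X
    (6,3)@(13, 7): e=[76,86,-14] → .
    (2,4)@(5, 9): e=[40,18,90] → X
    (6,4)@(13, 9): e=[56,114,-22] → .
    (1,5)@(3, 11): e=[16,22,110] → X
    (5,5)@(11, 11): e=[32,118,-2] → .
    (2,6)@(5, 13): e=[0,74,74] → X  [on edge]
    (7,7)@(15, 15): e=[0,222,-74] → .  [on edge]
  covered (19 px):
    . . . . . . X . .
    . . . . . X X . .
    . . . . X X . . .
    . . . X X X . . .
    . . X X X X . . .
    . X X X X . . . .
    . . X X X . . . .
    . . . . . . . . .

Result: [[6,0],[5,1],[6,1],[4,2],[5,2],[3,3],[4,3],[5,3],[2,4],[3,4],[4,4],[5,4],[1,5],[2,5],[3,5],[4,5],[2,6],[3,6],[4,6]]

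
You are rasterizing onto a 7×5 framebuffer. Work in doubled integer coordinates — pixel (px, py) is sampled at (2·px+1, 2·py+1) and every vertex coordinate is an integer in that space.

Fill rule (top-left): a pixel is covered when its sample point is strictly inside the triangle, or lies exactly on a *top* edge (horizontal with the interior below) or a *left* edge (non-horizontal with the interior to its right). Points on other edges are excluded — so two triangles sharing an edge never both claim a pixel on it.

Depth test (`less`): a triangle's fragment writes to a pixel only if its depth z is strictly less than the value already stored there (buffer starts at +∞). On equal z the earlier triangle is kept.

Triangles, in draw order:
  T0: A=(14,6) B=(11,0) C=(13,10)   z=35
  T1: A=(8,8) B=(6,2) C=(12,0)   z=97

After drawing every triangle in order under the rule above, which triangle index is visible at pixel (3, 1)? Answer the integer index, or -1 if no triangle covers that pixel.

T0:
  2·area = 18  (B↔C swapped to make it positive)
  edge (14, 6)→(13, 10): d=(-1,4) right/bottom  bias=-1
  edge (13, 10)→(11, 0): d=(-2,-10) top-left  bias=+0
  edge (11, 0)→(14, 6): d=(3,6) right/bottom  bias=-1
    (6,2)@(13, 5): e=[5,10,3] → █
    (6,3)@(13, 7): e=[3,6,9] → █
    (6,4)@(13, 9): e=[1,2,15] → █
  covered (3 px):
    · · · · · · ·
    · · · · · · ·
    · · · · · · █
    · · · · · · █
    · · · · · · █
T1:
  2·area = 40
  edge (8, 8)→(6, 2): d=(-2,-6) top-left  bias=+0
  edge (6, 2)→(12, 0): d=(6,-2) top-left  bias=+0
  edge (12, 0)→(8, 8): d=(-4,8) right/bottom  bias=-1
    (4,0)@(9, 1): e=[20,0,20] → █  [on edge]
    (5,0)@(11, 1): e=[32,4,4] → █
    (6,0)@(13, 1): e=[44,8,-12] → ·
    (1,1)@(3, 3): e=[-20,0,60] → ·  [on edge]
    (3,1)@(7, 3): e=[4,8,28] → █
    (5,1)@(11, 3): e=[28,16,-4] → ·
    (3,2)@(7, 5): e=[0,20,20] → █  [on edge]
    (5,2)@(11, 5): e=[24,28,-12] → ·
    (3,3)@(7, 7): e=[-4,32,12] → ·
    (4,3)@(9, 7): e=[8,36,-4] → ·
  covered (6 px):
    · · · · █ █ ·
    · · · █ █ · ·
    · · · █ █ · ·
    · · · · · · ·
    · · · · · · ·

Z-buffer (winner per pixel, '.' = empty):
  . . . . 1 1 .
  . . . 1 1 . .
  . . . 1 1 . 0
  . . . . . . 0
  . . . . . . 0

Answer: 1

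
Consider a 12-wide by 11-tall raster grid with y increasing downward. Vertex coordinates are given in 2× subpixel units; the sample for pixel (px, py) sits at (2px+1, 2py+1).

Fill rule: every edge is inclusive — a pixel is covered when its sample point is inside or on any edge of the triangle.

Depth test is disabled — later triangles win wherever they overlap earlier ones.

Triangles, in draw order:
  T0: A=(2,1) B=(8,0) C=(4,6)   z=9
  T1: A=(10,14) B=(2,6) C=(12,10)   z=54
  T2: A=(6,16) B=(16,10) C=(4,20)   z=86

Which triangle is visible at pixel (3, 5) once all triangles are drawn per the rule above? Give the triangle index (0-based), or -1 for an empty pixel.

T0:
  2·area = 32
  edge (2, 1)→(8, 0): d=(6,-1) inclusive
  edge (8, 0)→(4, 6): d=(-4,6) inclusive
  edge (4, 6)→(2, 1): d=(-2,-5) inclusive
    (1,0)@(3, 1): e=[1,26,5] → #
    (2,0)@(5, 1): e=[3,14,15] → #
    (3,0)@(7, 1): e=[5,2,25] → #
    (4,0)@(9, 1): e=[7,-10,35] → ·
    (1,1)@(3, 3): e=[13,18,1] → #
    (3,1)@(7, 3): e=[17,-6,21] → ·
    (1,2)@(3, 5): e=[25,10,-3] → ·
    (2,2)@(5, 5): e=[27,-2,7] → ·
  covered (5 px):
    · # # # · · · · · · · ·
    · # # · · · · · · · · ·
    · · · · · · · · · · · ·
    · · · · · · · · · · · ·
    · · · · · · · · · · · ·
    · · · · · · · · · · · ·
    · · · · · · · · · · · ·
    · · · · · · · · · · · ·
    · · · · · · · · · · · ·
    · · · · · · · · · · · ·
    · · · · · · · · · · · ·
T1:
  2·area = 48
  edge (10, 14)→(2, 6): d=(-8,-8) inclusive
  edge (2, 6)→(12, 10): d=(10,4) inclusive
  edge (12, 10)→(10, 14): d=(-2,4) inclusive
    (0,2)@(1, 5): e=[0,-6,54] → ·  [on edge]
    (1,3)@(3, 7): e=[0,6,42] → #  [on edge]
    (2,3)@(5, 7): e=[16,-2,34] → ·
    (1,4)@(3, 9): e=[-16,26,38] → ·
    (2,4)@(5, 9): e=[0,18,30] → #  [on edge]
    (3,4)@(7, 9): e=[16,10,22] → #
    (4,4)@(9, 9): e=[32,2,14] → #
    (5,4)@(11, 9): e=[48,-6,6] → ·
    (2,5)@(5, 11): e=[-16,38,26] → ·
    (3,5)@(7, 11): e=[0,30,18] → #  [on edge]
    (5,5)@(11, 11): e=[32,14,2] → #
    (6,5)@(13, 11): e=[48,6,-6] → ·
    (4,6)@(9, 13): e=[0,42,6] → #  [on edge]
    (5,7)@(11, 15): e=[0,54,-6] → ·  [on edge]
    (6,8)@(13, 17): e=[0,66,-18] → ·  [on edge]
    (7,9)@(15, 19): e=[0,78,-30] → ·  [on edge]
    (8,10)@(17, 21): e=[0,90,-42] → ·  [on edge]
  covered (8 px):
    · · · · · · · · · · · ·
    · · · · · · · · · · · ·
    · · · · · · · · · · · ·
    · # · · · · · · · · · ·
    · · # # # · · · · · · ·
    · · · # # # · · · · · ·
    · · · · # · · · · · · ·
    · · · · · · · · · · · ·
    · · · · · · · · · · · ·
    · · · · · · · · · · · ·
    · · · · · · · · · · · ·
T2:
  2·area = 28
  edge (6, 16)→(16, 10): d=(10,-6) inclusive
  edge (16, 10)→(4, 20): d=(-12,10) inclusive
  edge (4, 20)→(6, 16): d=(2,-4) inclusive
    (10,3)@(21, 7): e=[0,-14,42] → ·  [on edge]
    (5,6)@(11, 13): e=[0,14,14] → #  [on edge]
    (6,6)@(13, 13): e=[12,-6,22] → ·
    (4,7)@(9, 15): e=[8,10,10] → #
    (5,7)@(11, 15): e=[20,-10,18] → ·
    (3,8)@(7, 17): e=[16,6,6] → #
    (4,8)@(9, 17): e=[28,-14,14] → ·
    (0,9)@(1, 19): e=[0,42,-14] → ·  [on edge]
    (2,9)@(5, 19): e=[24,2,2] → #
    (3,9)@(7, 19): e=[36,-18,10] → ·
    (2,10)@(5, 21): e=[44,-22,6] → ·
  covered (4 px):
    · · · · · · · · · · · ·
    · · · · · · · · · · · ·
    · · · · · · · · · · · ·
    · · · · · · · · · · · ·
    · · · · · · · · · · · ·
    · · · · · · · · · · · ·
    · · · · · # · · · · · ·
    · · · · # · · · · · · ·
    · · · # · · · · · · · ·
    · · # · · · · · · · · ·
    · · · · · · · · · · · ·

Z-buffer (winner per pixel, '.' = empty):
  . 0 0 0 . . . . . . . .
  . 0 0 . . . . . . . . .
  . . . . . . . . . . . .
  . 1 . . . . . . . . . .
  . . 1 1 1 . . . . . . .
  . . . 1 1 1 . . . . . .
  . . . . 1 2 . . . . . .
  . . . . 2 . . . . . . .
  . . . 2 . . . . . . . .
  . . 2 . . . . . . . . .
  . . . . . . . . . . . .

Final: 1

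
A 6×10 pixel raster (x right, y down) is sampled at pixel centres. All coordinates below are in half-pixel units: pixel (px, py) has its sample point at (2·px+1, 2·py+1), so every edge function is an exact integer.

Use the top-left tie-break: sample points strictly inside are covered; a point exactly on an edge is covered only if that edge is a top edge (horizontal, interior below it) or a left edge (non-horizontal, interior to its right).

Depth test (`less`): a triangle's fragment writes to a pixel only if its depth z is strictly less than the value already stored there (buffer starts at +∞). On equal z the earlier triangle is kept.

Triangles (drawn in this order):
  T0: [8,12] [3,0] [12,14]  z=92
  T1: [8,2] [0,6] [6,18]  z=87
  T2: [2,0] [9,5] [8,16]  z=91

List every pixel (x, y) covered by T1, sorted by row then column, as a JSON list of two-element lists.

T0:
  2·area = 38
  edge (8, 12)→(3, 0): d=(-5,-12) top-left  bias=+0
  edge (3, 0)→(12, 14): d=(9,14) right/bottom  bias=-1
  edge (12, 14)→(8, 12): d=(-4,-2) top-left  bias=+0
    (3,3)@(7, 7): e=[13,7,18] → #
    (4,3)@(9, 7): e=[37,-21,22] → ·
    (3,4)@(7, 9): e=[3,25,10] → #
    (4,4)@(9, 9): e=[27,-3,14] → ·
    (3,5)@(7, 11): e=[-7,43,2] → ·
    (4,5)@(9, 11): e=[17,15,6] → #
    (5,5)@(11, 11): e=[41,-13,10] → ·
    (4,6)@(9, 13): e=[7,33,-2] → ·
    (5,6)@(11, 13): e=[31,5,2] → #
    (5,7)@(11, 15): e=[21,23,-6] → ·
  covered (4 px):
    · · · · · ·
    · · · · · ·
    · · · · · ·
    · · · # · ·
    · · · # · ·
    · · · · # ·
    · · · · · #
    · · · · · ·
    · · · · · ·
    · · · · · ·
T1:
  2·area = 120  (B↔C swapped to make it positive)
  edge (8, 2)→(6, 18): d=(-2,16) right/bottom  bias=-1
  edge (6, 18)→(0, 6): d=(-6,-12) top-left  bias=+0
  edge (0, 6)→(8, 2): d=(8,-4) top-left  bias=+0
    (3,1)@(7, 3): e=[14,102,4] → #
    (4,1)@(9, 3): e=[-18,126,12] → ·
    (1,2)@(3, 5): e=[74,42,4] → #
    (2,2)@(5, 5): e=[42,66,12] → #
    (4,2)@(9, 5): e=[-22,114,28] → ·
    (0,3)@(1, 7): e=[102,6,12] → #
    (4,3)@(9, 7): e=[-26,102,44] → ·
    (0,4)@(1, 9): e=[98,-6,28] → ·
    (1,4)@(3, 9): e=[66,18,36] → #
    (4,4)@(9, 9): e=[-30,90,60] → ·
    (1,5)@(3, 11): e=[62,6,52] → #
    (3,5)@(7, 11): e=[-2,54,68] → ·
  covered (15 px):
    · · · · · ·
    · · · # · ·
    · # # # · ·
    # # # # · ·
    · # # # · ·
    · # # · · ·
    · · # · · ·
    · · # · · ·
    · · · · · ·
    · · · · · ·
T2:
  2·area = 82
  edge (2, 0)→(9, 5): d=(7,5) right/bottom  bias=-1
  edge (9, 5)→(8, 16): d=(-1,11) right/bottom  bias=-1
  edge (8, 16)→(2, 0): d=(-6,-16) top-left  bias=+0
    (1,0)@(3, 1): e=[2,70,10] → #
    (2,0)@(5, 1): e=[-8,48,42] → ·
    (1,1)@(3, 3): e=[16,68,-2] → ·
    (2,1)@(5, 3): e=[6,46,30] → #
    (3,1)@(7, 3): e=[-4,24,62] → ·
    (2,2)@(5, 5): e=[20,44,18] → #
    (3,2)@(7, 5): e=[10,22,50] → #
    (4,2)@(9, 5): e=[0,0,82] → ·  [on edge]
    (2,3)@(5, 7): e=[34,42,6] → #
    (4,3)@(9, 7): e=[14,-2,70] → ·
    (2,4)@(5, 9): e=[48,40,-6] → ·
    (3,4)@(7, 9): e=[38,18,26] → #
  covered (9 px):
    · # · · · ·
    · · # · · ·
    · · # # · ·
    · · # # · ·
    · · · # · ·
    · · · # · ·
    · · · # · ·
    · · · · · ·
    · · · · · ·
    · · · · · ·

Final: [[3,1],[1,2],[2,2],[3,2],[0,3],[1,3],[2,3],[3,3],[1,4],[2,4],[3,4],[1,5],[2,5],[2,6],[2,7]]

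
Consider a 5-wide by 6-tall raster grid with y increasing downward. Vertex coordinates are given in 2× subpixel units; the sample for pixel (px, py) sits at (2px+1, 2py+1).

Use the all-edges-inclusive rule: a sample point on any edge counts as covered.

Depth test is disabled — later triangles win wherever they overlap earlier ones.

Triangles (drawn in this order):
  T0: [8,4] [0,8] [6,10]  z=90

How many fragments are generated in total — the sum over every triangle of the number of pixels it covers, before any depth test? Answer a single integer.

T0:
  2·area = 40  (B↔C swapped to make it positive)
  edge (8, 4)→(6, 10): d=(-2,6) inclusive
  edge (6, 10)→(0, 8): d=(-6,-2) inclusive
  edge (0, 8)→(8, 4): d=(8,-4) inclusive
    (4,0)@(9, 1): e=[0,60,-20] → .  [on edge]
    (3,2)@(7, 5): e=[4,32,4] → X
    (4,2)@(9, 5): e=[-8,36,12] → .
    (1,3)@(3, 7): e=[24,12,4] → X
    (2,3)@(5, 7): e=[12,16,12] → X
    (3,3)@(7, 7): e=[0,20,20] → X  [on edge]
    (4,3)@(9, 7): e=[-12,24,28] → .
    (1,4)@(3, 9): e=[20,0,20] → X  [on edge]
    (3,4)@(7, 9): e=[-4,8,36] → .
    (1,5)@(3, 11): e=[16,-12,36] → .
    (2,5)@(5, 11): e=[4,-8,44] → .
    (4,5)@(9, 11): e=[-20,0,60] → .  [on edge]
  covered (6 px):
    . . . . .
    . . . . .
    . . . X .
    . X X X .
    . X X . .
    . . . . .

Answer: 6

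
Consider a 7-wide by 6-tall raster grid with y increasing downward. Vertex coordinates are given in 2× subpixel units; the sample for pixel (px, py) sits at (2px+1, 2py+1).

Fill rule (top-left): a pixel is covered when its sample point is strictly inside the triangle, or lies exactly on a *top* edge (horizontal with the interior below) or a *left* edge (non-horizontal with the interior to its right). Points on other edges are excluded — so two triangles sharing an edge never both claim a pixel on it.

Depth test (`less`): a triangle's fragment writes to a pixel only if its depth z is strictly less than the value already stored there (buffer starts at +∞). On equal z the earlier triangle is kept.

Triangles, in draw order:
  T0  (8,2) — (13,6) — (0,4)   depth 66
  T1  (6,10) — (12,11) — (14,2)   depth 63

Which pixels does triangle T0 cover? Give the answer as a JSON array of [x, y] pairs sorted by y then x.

T0:
  2·area = 42
  edge (8, 2)→(13, 6): d=(5,4) right/bottom  bias=-1
  edge (13, 6)→(0, 4): d=(-13,-2) top-left  bias=+0
  edge (0, 4)→(8, 2): d=(8,-2) top-left  bias=+0
    (2,1)@(5, 3): e=[17,23,2] → █
    (3,1)@(7, 3): e=[9,27,6] → █
    (4,1)@(9, 3): e=[1,31,10] → █
    (5,1)@(11, 3): e=[-7,35,14] → ·
    (2,2)@(5, 5): e=[27,-3,18] → ·
    (3,2)@(7, 5): e=[19,1,22] → █
    (5,2)@(11, 5): e=[3,9,30] → █
    (6,2)@(13, 5): e=[-5,13,34] → ·
    (3,3)@(7, 7): e=[29,-25,38] → ·
    (4,3)@(9, 7): e=[21,-21,42] → ·
    (5,3)@(11, 7): e=[13,-17,46] → ·
  covered (6 px):
    · · · · · · ·
    · · █ █ █ · ·
    · · · █ █ █ ·
    · · · · · · ·
    · · · · · · ·
    · · · · · · ·
T1:
  2·area = 56  (B↔C swapped to make it positive)
  edge (6, 10)→(14, 2): d=(8,-8) top-left  bias=+0
  edge (14, 2)→(12, 11): d=(-2,9) right/bottom  bias=-1
  edge (12, 11)→(6, 10): d=(-6,-1) top-left  bias=+0
    (6,1)@(13, 3): e=[0,7,49] → █  [on edge]
    (5,2)@(11, 5): e=[0,21,35] → █  [on edge]
    (4,3)@(9, 7): e=[0,35,21] → █  [on edge]
    (6,3)@(13, 7): e=[32,-1,25] → ·
    (3,4)@(7, 9): e=[0,49,7] → █  [on edge]
    (6,4)@(13, 9): e=[48,-5,13] → ·
    (2,5)@(5, 11): e=[0,63,-7] → ·  [on edge]
    (3,5)@(7, 11): e=[16,45,-5] → ·
    (4,5)@(9, 11): e=[32,27,-3] → ·
    (5,5)@(11, 11): e=[48,9,-1] → ·
  covered (8 px):
    · · · · · · ·
    · · · · · · █
    · · · · · █ █
    · · · · █ █ ·
    · · · █ █ █ ·
    · · · · · · ·

Final: [[2,1],[3,1],[4,1],[3,2],[4,2],[5,2]]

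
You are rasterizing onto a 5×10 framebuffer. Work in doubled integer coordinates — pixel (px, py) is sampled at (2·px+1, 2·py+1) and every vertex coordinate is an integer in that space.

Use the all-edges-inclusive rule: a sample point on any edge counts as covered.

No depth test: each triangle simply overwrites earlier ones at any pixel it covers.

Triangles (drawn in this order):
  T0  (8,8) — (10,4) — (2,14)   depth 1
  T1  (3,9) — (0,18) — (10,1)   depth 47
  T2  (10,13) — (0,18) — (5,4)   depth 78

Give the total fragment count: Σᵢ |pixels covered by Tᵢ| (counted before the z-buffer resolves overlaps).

T0:
  2·area = 12  (B↔C swapped to make it positive)
  edge (8, 8)→(2, 14): d=(-6,6) inclusive
  edge (2, 14)→(10, 4): d=(8,-10) inclusive
  edge (10, 4)→(8, 8): d=(-2,4) inclusive
    (4,3)@(9, 7): e=[0,14,-2] → .  [on edge]
    (3,4)@(7, 9): e=[0,10,2] → X  [on edge]
    (4,4)@(9, 9): e=[-12,30,-6] → .
    (2,5)@(5, 11): e=[0,6,6] → X  [on edge]
    (3,5)@(7, 11): e=[-12,26,-2] → .
    (1,6)@(3, 13): e=[0,2,10] → X  [on edge]
    (2,6)@(5, 13): e=[-12,22,2] → .
    (0,7)@(1, 15): e=[0,-2,14] → .  [on edge]
    (1,7)@(3, 15): e=[-12,18,6] → .
  covered (3 px):
    . . . . .
    . . . . .
    . . . . .
    . . . . .
    . . . X .
    . . X . .
    . X . . .
    . . . . .
    . . . . .
    . . . . .
T1:
  2·area = 39  (B↔C swapped to make it positive)
  edge (3, 9)→(10, 1): d=(7,-8) inclusive
  edge (10, 1)→(0, 18): d=(-10,17) inclusive
  edge (0, 18)→(3, 9): d=(3,-9) inclusive
    (2,1)@(5, 3): e=[-26,65,0] → .  [on edge]
    (3,2)@(7, 5): e=[4,11,24] → X
    (4,2)@(9, 5): e=[20,-23,42] → .
    (2,3)@(5, 7): e=[2,25,12] → X
    (3,3)@(7, 7): e=[18,-9,30] → .
    (1,4)@(3, 9): e=[0,39,0] → X  [on edge]
    (3,4)@(7, 9): e=[32,-29,36] → .
    (1,5)@(3, 11): e=[14,19,6] → X
    (2,5)@(5, 11): e=[30,-15,24] → .
    (1,6)@(3, 13): e=[28,-1,12] → .
    (0,7)@(1, 15): e=[26,13,0] → X  [on edge]
    (1,7)@(3, 15): e=[42,-21,18] → .
  covered (6 px):
    . . . . .
    . . . . .
    . . . X .
    . . X . .
    . X X . .
    . X . . .
    . . . . .
    X . . . .
    . . . . .
    . . . . .
T2:
  2·area = 115
  edge (10, 13)→(0, 18): d=(-10,5) inclusive
  edge (0, 18)→(5, 4): d=(5,-14) inclusive
  edge (5, 4)→(10, 13): d=(5,9) inclusive
    (2,2)@(5, 5): e=[105,5,5] → X
    (3,2)@(7, 5): e=[95,33,-13] → .
    (2,3)@(5, 7): e=[85,15,15] → X
    (3,3)@(7, 7): e=[75,43,-3] → .
    (2,4)@(5, 9): e=[65,25,25] → X
    (3,4)@(7, 9): e=[55,53,7] → X
    (4,4)@(9, 9): e=[45,81,-11] → .
    (1,5)@(3, 11): e=[55,7,53] → X
    (4,5)@(9, 11): e=[25,91,-1] → .
    (1,6)@(3, 13): e=[35,17,63] → X
    (4,6)@(9, 13): e=[5,101,9] → X
    (1,7)@(3, 15): e=[15,27,73] → X
  covered (14 px):
    . . . . .
    . . . . .
    . . X . .
    . . X . .
    . . X X .
    . X X X .
    . X X X X
    . X X . .
    X . . . .
    . . . . .

Final: 23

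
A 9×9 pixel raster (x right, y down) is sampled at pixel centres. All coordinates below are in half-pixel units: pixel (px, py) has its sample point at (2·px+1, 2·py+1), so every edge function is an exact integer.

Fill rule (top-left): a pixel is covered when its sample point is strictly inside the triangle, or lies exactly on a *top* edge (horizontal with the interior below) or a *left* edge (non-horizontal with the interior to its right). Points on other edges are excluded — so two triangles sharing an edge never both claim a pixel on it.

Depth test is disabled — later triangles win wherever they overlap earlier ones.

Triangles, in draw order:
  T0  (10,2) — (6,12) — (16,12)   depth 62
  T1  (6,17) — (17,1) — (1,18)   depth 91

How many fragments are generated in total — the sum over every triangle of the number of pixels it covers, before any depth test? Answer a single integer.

T0:
  2·area = 100  (B↔C swapped to make it positive)
  edge (10, 2)→(16, 12): d=(6,10) right/bottom  bias=-1
  edge (16, 12)→(6, 12): d=(-10,0) right/bottom  bias=-1
  edge (6, 12)→(10, 2): d=(4,-10) top-left  bias=+0
    (4,2)@(9, 5): e=[28,70,2] → #
    (5,2)@(11, 5): e=[8,70,22] → #
    (6,2)@(13, 5): e=[-12,70,42] → ·
    (4,3)@(9, 7): e=[40,50,10] → #
    (6,3)@(13, 7): e=[0,50,50] → ·  [on edge]
    (4,4)@(9, 9): e=[52,30,18] → #
    (6,4)@(13, 9): e=[12,30,58] → #
    (7,4)@(15, 9): e=[-8,30,78] → ·
    (3,5)@(7, 11): e=[84,10,6] → #
    (7,5)@(15, 11): e=[4,10,86] → #
    (8,5)@(17, 11): e=[-16,10,106] → ·
    (3,6)@(7, 13): e=[96,-10,14] → ·
  covered (12 px):
    · · · · · · · · ·
    · · · · · · · · ·
    · · · · # # · · ·
    · · · · # # · · ·
    · · · · # # # · ·
    · · · # # # # # ·
    · · · · · · · · ·
    · · · · · · · · ·
    · · · · · · · · ·
T1:
  2·area = 69  (B↔C swapped to make it positive)
  edge (6, 17)→(1, 18): d=(-5,1) right/bottom  bias=-1
  edge (1, 18)→(17, 1): d=(16,-17) top-left  bias=+0
  edge (17, 1)→(6, 17): d=(-11,16) right/bottom  bias=-1
    (8,0)@(17, 1): e=[69,0,0] → ·  [on edge]
    (5,4)@(11, 9): e=[35,26,8] → #
    (6,4)@(13, 9): e=[33,60,-24] → ·
    (4,5)@(9, 11): e=[27,24,18] → #
    (5,5)@(11, 11): e=[25,58,-14] → ·
    (3,6)@(7, 13): e=[19,22,28] → #
    (4,6)@(9, 13): e=[17,56,-4] → ·
    (2,7)@(5, 15): e=[11,20,38] → #
    (4,7)@(9, 15): e=[7,88,-26] → ·
    (1,8)@(3, 17): e=[3,18,48] → #
    (3,8)@(7, 17): e=[-1,86,-16] → ·
  covered (7 px):
    · · · · · · · · ·
    · · · · · · · · ·
    · · · · · · · · ·
    · · · · · · · · ·
    · · · · · # · · ·
    · · · · # · · · ·
    · · · # · · · · ·
    · · # # · · · · ·
    · # # · · · · · ·

Answer: 19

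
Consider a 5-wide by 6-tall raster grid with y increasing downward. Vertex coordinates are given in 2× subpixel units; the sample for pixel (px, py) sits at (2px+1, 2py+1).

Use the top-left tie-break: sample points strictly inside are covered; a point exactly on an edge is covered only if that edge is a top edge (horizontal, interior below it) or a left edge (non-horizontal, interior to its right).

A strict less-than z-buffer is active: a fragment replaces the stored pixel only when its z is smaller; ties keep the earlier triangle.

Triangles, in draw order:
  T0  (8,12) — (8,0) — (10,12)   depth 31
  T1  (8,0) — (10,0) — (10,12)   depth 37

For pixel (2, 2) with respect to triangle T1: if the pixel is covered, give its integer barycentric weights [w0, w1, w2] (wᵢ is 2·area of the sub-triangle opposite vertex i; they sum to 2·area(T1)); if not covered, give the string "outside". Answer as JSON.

T0:
  2·area = 24
  edge (8, 12)→(8, 0): d=(0,-12) top-left  bias=+0
  edge (8, 0)→(10, 12): d=(2,12) right/bottom  bias=-1
  edge (10, 12)→(8, 12): d=(-2,0) right/bottom  bias=-1
    (4,3)@(9, 7): e=[12,2,10] → █
    (4,4)@(9, 9): e=[12,6,6] → █
    (4,5)@(9, 11): e=[12,10,2] → █
  covered (3 px):
    · · · · ·
    · · · · ·
    · · · · ·
    · · · · █
    · · · · █
    · · · · █
T1:
  2·area = 24
  edge (8, 0)→(10, 0): d=(2,0) top-left  bias=+0
  edge (10, 0)→(10, 12): d=(0,12) right/bottom  bias=-1
  edge (10, 12)→(8, 0): d=(-2,-12) top-left  bias=+0
    (4,0)@(9, 1): e=[2,12,10] → █
    (4,1)@(9, 3): e=[6,12,6] → █
    (4,2)@(9, 5): e=[10,12,2] → █
    (4,3)@(9, 7): e=[14,12,-2] → ·
  covered (3 px):
    · · · · █
    · · · · █
    · · · · █
    · · · · ·
    · · · · ·
    · · · · ·

Result: "outside"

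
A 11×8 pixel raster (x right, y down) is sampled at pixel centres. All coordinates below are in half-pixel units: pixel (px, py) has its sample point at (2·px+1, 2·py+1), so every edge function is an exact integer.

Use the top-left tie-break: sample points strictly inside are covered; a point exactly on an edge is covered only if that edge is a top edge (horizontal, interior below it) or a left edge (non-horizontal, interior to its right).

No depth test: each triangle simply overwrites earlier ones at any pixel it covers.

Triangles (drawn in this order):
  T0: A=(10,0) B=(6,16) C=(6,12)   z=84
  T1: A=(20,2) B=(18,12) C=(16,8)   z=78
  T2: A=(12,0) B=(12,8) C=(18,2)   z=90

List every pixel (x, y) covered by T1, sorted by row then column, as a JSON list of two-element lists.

T0:
  2·area = 16
  edge (10, 0)→(6, 16): d=(-4,16) right/bottom  bias=-1
  edge (6, 16)→(6, 12): d=(0,-4) top-left  bias=+0
  edge (6, 12)→(10, 0): d=(4,-12) top-left  bias=+0
    (4,1)@(9, 3): e=[4,12,0] → X  [on edge]
    (5,1)@(11, 3): e=[-28,20,24] → .
    (4,2)@(9, 5): e=[-4,12,8] → .
    (3,4)@(7, 9): e=[12,4,0] → X  [on edge]
    (4,4)@(9, 9): e=[-20,12,24] → .
    (3,5)@(7, 11): e=[4,4,8] → X
    (4,5)@(9, 11): e=[-28,12,32] → .
    (3,6)@(7, 13): e=[-4,4,16] → .
    (2,7)@(5, 15): e=[20,-4,0] → .  [on edge]
  covered (3 px):
    . . . . . . . . . . .
    . . . . X . . . . . .
    . . . . . . . . . . .
    . . . . . . . . . . .
    . . . X . . . . . . .
    . . . X . . . . . . .
    . . . . . . . . . . .
    . . . . . . . . . . .
T1:
  2·area = 28
  edge (20, 2)→(18, 12): d=(-2,10) right/bottom  bias=-1
  edge (18, 12)→(16, 8): d=(-2,-4) top-left  bias=+0
  edge (16, 8)→(20, 2): d=(4,-6) top-left  bias=+0
    (9,2)@(19, 5): e=[4,18,6] → X
    (10,2)@(21, 5): e=[-16,26,18] → .
    (8,3)@(17, 7): e=[20,6,2] → X
    (9,3)@(19, 7): e=[0,14,14] → .  [on edge]
    (8,4)@(17, 9): e=[16,2,10] → X
    (9,4)@(19, 9): e=[-4,10,22] → .
    (8,5)@(17, 11): e=[12,-2,18] → .
  covered (3 px):
    . . . . . . . . . . .
    . . . . . . . . . . .
    . . . . . . . . . X .
    . . . . . . . . X . .
    . . . . . . . . X . .
    . . . . . . . . . . .
    . . . . . . . . . . .
    . . . . . . . . . . .
T2:
  2·area = 48  (B↔C swapped to make it positive)
  edge (12, 0)→(18, 2): d=(6,2) right/bottom  bias=-1
  edge (18, 2)→(12, 8): d=(-6,6) right/bottom  bias=-1
  edge (12, 8)→(12, 0): d=(0,-8) top-left  bias=+0
    (6,0)@(13, 1): e=[4,36,8] → X
    (7,0)@(15, 1): e=[0,24,24] → .  [on edge]
    (9,0)@(19, 1): e=[-8,0,56] → .  [on edge]
    (6,1)@(13, 3): e=[16,24,8] → X
    (7,1)@(15, 3): e=[12,12,24] → X
    (8,1)@(17, 3): e=[8,0,40] → .  [on edge]
    (10,1)@(21, 3): e=[0,-24,72] → .  [on edge]
    (6,2)@(13, 5): e=[28,12,8] → X
    (7,2)@(15, 5): e=[24,0,24] → .  [on edge]
    (6,3)@(13, 7): e=[40,0,8] → .  [on edge]
    (5,4)@(11, 9): e=[56,0,-8] → .  [on edge]
    (4,5)@(9, 11): e=[72,0,-24] → .  [on edge]
    (3,6)@(7, 13): e=[88,0,-40] → .  [on edge]
    (2,7)@(5, 15): e=[104,0,-56] → .  [on edge]
  covered (4 px):
    . . . . . . X . . . .
    . . . . . . X X . . .
    . . . . . . X . . . .
    . . . . . . . . . . .
    . . . . . . . . . . .
    . . . . . . . . . . .
    . . . . . . . . . . .
    . . . . . . . . . . .

Answer: [[9,2],[8,3],[8,4]]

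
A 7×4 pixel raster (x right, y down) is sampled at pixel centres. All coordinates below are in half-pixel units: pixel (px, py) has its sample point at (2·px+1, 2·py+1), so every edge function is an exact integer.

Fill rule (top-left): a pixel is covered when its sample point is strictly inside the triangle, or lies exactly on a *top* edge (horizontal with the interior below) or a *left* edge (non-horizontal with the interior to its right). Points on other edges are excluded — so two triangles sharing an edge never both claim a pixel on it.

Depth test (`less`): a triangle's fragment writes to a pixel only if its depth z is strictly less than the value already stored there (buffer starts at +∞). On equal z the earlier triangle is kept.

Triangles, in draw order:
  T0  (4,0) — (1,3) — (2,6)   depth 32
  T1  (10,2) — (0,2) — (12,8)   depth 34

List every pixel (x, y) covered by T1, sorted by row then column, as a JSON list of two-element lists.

T0:
  2·area = 12  (B↔C swapped to make it positive)
  edge (4, 0)→(2, 6): d=(-2,6) right/bottom  bias=-1
  edge (2, 6)→(1, 3): d=(-1,-3) top-left  bias=+0
  edge (1, 3)→(4, 0): d=(3,-3) top-left  bias=+0
    (1,0)@(3, 1): e=[4,8,0] → X  [on edge]
    (2,0)@(5, 1): e=[-8,14,6] → .
    (0,1)@(1, 3): e=[12,0,0] → X  [on edge]
    (1,1)@(3, 3): e=[0,6,6] → .  [on edge]
    (0,2)@(1, 5): e=[8,-2,6] → .
  covered (2 px):
    . X . . . . .
    X . . . . . .
    . . . . . . .
    . . . . . . .
T1:
  2·area = 60  (B↔C swapped to make it positive)
  edge (10, 2)→(12, 8): d=(2,6) right/bottom  bias=-1
  edge (12, 8)→(0, 2): d=(-12,-6) top-left  bias=+0
  edge (0, 2)→(10, 2): d=(10,0) top-left  bias=+0
    (1,1)@(3, 3): e=[44,6,10] → X
    (2,1)@(5, 3): e=[32,18,10] → X
    (3,1)@(7, 3): e=[20,30,10] → X
    (4,1)@(9, 3): e=[8,42,10] → X
    (5,1)@(11, 3): e=[-4,54,10] → .
    (1,2)@(3, 5): e=[48,-18,30] → .
    (2,2)@(5, 5): e=[36,-6,30] → .
    (3,2)@(7, 5): e=[24,6,30] → X
    (5,2)@(11, 5): e=[0,30,30] → .  [on edge]
    (3,3)@(7, 7): e=[28,-18,50] → .
    (4,3)@(9, 7): e=[16,-6,50] → .
    (5,3)@(11, 7): e=[4,6,50] → X
  covered (7 px):
    . . . . . . .
    . X X X X . .
    . . . X X . .
    . . . . . X .

Final: [[1,1],[2,1],[3,1],[4,1],[3,2],[4,2],[5,3]]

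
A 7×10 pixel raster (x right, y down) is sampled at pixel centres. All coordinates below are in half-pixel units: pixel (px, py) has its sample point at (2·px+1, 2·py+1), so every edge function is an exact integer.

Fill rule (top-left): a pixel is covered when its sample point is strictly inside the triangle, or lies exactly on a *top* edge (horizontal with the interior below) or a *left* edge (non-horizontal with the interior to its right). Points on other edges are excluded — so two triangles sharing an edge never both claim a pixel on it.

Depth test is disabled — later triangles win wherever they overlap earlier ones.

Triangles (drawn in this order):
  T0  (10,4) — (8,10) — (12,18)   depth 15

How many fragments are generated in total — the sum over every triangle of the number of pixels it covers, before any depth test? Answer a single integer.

T0:
  2·area = 40  (B↔C swapped to make it positive)
  edge (10, 4)→(12, 18): d=(2,14) right/bottom  bias=-1
  edge (12, 18)→(8, 10): d=(-4,-8) top-left  bias=+0
  edge (8, 10)→(10, 4): d=(2,-6) top-left  bias=+0
    (5,0)@(11, 1): e=[-20,60,0] → ·  [on edge]
    (4,3)@(9, 7): e=[20,20,0] → #  [on edge]
    (5,3)@(11, 7): e=[-8,36,12] → ·
    (4,4)@(9, 9): e=[24,12,4] → #
    (5,4)@(11, 9): e=[-4,28,16] → ·
    (4,5)@(9, 11): e=[28,4,8] → #
    (5,5)@(11, 11): e=[0,20,20] → ·  [on edge]
    (3,6)@(7, 13): e=[60,-20,0] → ·  [on edge]
    (4,6)@(9, 13): e=[32,-4,12] → ·
    (5,6)@(11, 13): e=[4,12,24] → #
    (6,6)@(13, 13): e=[-24,28,36] → ·
    (5,7)@(11, 15): e=[8,4,28] → #
    (2,9)@(5, 19): e=[100,-60,0] → ·  [on edge]
  covered (5 px):
    · · · · · · ·
    · · · · · · ·
    · · · · · · ·
    · · · · # · ·
    · · · · # · ·
    · · · · # · ·
    · · · · · # ·
    · · · · · # ·
    · · · · · · ·
    · · · · · · ·

Final: 5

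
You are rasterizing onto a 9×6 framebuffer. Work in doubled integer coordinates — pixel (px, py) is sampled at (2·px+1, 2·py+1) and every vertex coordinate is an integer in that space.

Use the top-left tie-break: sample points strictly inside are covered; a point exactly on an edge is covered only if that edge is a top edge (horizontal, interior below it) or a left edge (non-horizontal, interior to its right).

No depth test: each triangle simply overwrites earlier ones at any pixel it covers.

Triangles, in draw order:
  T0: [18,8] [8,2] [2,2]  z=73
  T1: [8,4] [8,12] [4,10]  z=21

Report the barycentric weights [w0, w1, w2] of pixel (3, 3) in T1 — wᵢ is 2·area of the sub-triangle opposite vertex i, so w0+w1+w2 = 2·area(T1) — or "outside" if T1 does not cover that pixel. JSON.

T0:
  2·area = 36  (B↔C swapped to make it positive)
  edge (18, 8)→(2, 2): d=(-16,-6) top-left  bias=+0
  edge (2, 2)→(8, 2): d=(6,0) top-left  bias=+0
  edge (8, 2)→(18, 8): d=(10,6) right/bottom  bias=-1
    (2,1)@(5, 3): e=[2,6,28] → X
    (3,1)@(7, 3): e=[14,6,16] → X
    (4,1)@(9, 3): e=[26,6,4] → X
    (5,1)@(11, 3): e=[38,6,-8] → .
    (2,2)@(5, 5): e=[-30,18,48] → .
    (3,2)@(7, 5): e=[-18,18,36] → .
    (4,2)@(9, 5): e=[-6,18,24] → .
    (5,2)@(11, 5): e=[6,18,12] → X
    (6,2)@(13, 5): e=[18,18,0] → .  [on edge]
    (5,3)@(11, 7): e=[-26,30,32] → .
  covered (4 px):
    . . . . . . . . .
    . . X X X . . . .
    . . . . . X . . .
    . . . . . . . . .
    . . . . . . . . .
    . . . . . . . . .
T1:
  2·area = 32
  edge (8, 4)→(8, 12): d=(0,8) right/bottom  bias=-1
  edge (8, 12)→(4, 10): d=(-4,-2) top-left  bias=+0
  edge (4, 10)→(8, 4): d=(4,-6) top-left  bias=+0
    (3,3)@(7, 7): e=[8,18,6] → X
    (4,3)@(9, 7): e=[-8,22,18] → .
    (2,4)@(5, 9): e=[24,6,2] → X
    (4,4)@(9, 9): e=[-8,14,26] → .
    (2,5)@(5, 11): e=[24,-2,10] → .
    (3,5)@(7, 11): e=[8,2,22] → X
    (4,5)@(9, 11): e=[-8,6,34] → .
  covered (4 px):
    . . . . . . . . .
    . . . . . . . . .
    . . . . . . . . .
    . . . X . . . . .
    . . X X . . . . .
    . . . X . . . . .

Answer: [18,6,8]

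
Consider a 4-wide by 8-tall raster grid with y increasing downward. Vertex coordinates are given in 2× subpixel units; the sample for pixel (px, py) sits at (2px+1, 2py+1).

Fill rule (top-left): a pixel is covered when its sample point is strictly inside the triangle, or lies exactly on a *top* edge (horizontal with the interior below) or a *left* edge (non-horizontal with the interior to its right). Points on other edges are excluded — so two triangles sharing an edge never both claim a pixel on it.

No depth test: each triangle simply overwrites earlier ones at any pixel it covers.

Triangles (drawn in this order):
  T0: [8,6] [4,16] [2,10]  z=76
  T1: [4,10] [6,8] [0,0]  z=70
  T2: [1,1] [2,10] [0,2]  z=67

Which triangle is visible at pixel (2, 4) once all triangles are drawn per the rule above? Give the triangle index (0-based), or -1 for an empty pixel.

T0:
  2·area = 44
  edge (8, 6)→(4, 16): d=(-4,10) right/bottom  bias=-1
  edge (4, 16)→(2, 10): d=(-2,-6) top-left  bias=+0
  edge (2, 10)→(8, 6): d=(6,-4) top-left  bias=+0
    (0,3)@(1, 7): e=[66,0,-22] → .  [on edge]
    (3,3)@(7, 7): e=[6,36,2] → X
    (2,4)@(5, 9): e=[18,20,6] → X
    (3,4)@(7, 9): e=[-2,32,14] → .
    (1,5)@(3, 11): e=[30,4,10] → X
    (3,5)@(7, 11): e=[-10,28,26] → .
    (1,6)@(3, 13): e=[22,0,22] → X  [on edge]
    (3,6)@(7, 13): e=[-18,24,38] → .
    (1,7)@(3, 15): e=[14,-4,34] → .
    (2,7)@(5, 15): e=[-6,8,42] → .
  covered (6 px):
    . . . .
    . . . .
    . . . .
    . . . X
    . . X .
    . X X .
    . X X .
    . . . .
T1:
  2·area = 28  (B↔C swapped to make it positive)
  edge (4, 10)→(0, 0): d=(-4,-10) top-left  bias=+0
  edge (0, 0)→(6, 8): d=(6,8) right/bottom  bias=-1
  edge (6, 8)→(4, 10): d=(-2,2) right/bottom  bias=-1
    (1,2)@(3, 5): e=[10,6,12] → X
    (2,2)@(5, 5): e=[30,-10,8] → .
    (1,3)@(3, 7): e=[2,18,8] → X
    (2,3)@(5, 7): e=[22,2,4] → X
    (3,3)@(7, 7): e=[42,-14,0] → .  [on edge]
    (1,4)@(3, 9): e=[-6,30,4] → .
    (2,4)@(5, 9): e=[14,14,0] → .  [on edge]
    (1,5)@(3, 11): e=[-14,42,0] → .  [on edge]
    (0,6)@(1, 13): e=[-42,70,0] → .  [on edge]
  covered (3 px):
    . . . .
    . . . .
    . X . .
    . X X .
    . . . .
    . . . .
    . . . .
    . . . .
T2:
  2·area = 10
  edge (1, 1)→(2, 10): d=(1,9) right/bottom  bias=-1
  edge (2, 10)→(0, 2): d=(-2,-8) top-left  bias=+0
  edge (0, 2)→(1, 1): d=(1,-1) top-left  bias=+0
    (0,0)@(1, 1): e=[0,10,0] → .  [on edge]
    (0,1)@(1, 3): e=[2,6,2] → X
    (1,1)@(3, 3): e=[-16,22,4] → .
    (0,2)@(1, 5): e=[4,2,4] → X
    (1,2)@(3, 5): e=[-14,18,6] → .
    (0,3)@(1, 7): e=[6,-2,6] → .
  covered (2 px):
    . . . .
    X . . .
    X . . .
    . . . .
    . . . .
    . . . .
    . . . .
    . . . .

Z-buffer (winner per pixel, '.' = empty):
  . . . .
  2 . . .
  2 1 . .
  . 1 1 0
  . . 0 .
  . 0 0 .
  . 0 0 .
  . . . .

Final: 0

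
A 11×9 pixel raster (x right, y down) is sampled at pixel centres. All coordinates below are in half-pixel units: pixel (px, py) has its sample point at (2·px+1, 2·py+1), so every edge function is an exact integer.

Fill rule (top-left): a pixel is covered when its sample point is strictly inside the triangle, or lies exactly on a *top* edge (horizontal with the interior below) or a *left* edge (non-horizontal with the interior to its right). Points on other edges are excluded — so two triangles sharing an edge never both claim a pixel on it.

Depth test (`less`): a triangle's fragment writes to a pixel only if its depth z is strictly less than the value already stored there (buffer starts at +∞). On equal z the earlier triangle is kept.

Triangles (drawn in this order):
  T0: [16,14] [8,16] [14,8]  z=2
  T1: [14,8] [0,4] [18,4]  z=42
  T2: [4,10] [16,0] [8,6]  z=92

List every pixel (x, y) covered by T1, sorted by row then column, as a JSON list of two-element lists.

T0:
  2·area = 52
  edge (16, 14)→(8, 16): d=(-8,2) right/bottom  bias=-1
  edge (8, 16)→(14, 8): d=(6,-8) top-left  bias=+0
  edge (14, 8)→(16, 14): d=(2,6) right/bottom  bias=-1
    (6,2)@(13, 5): e=[78,-26,0] → .  [on edge]
    (6,5)@(13, 11): e=[30,10,12] → X
    (7,5)@(15, 11): e=[26,26,0] → .  [on edge]
    (5,6)@(11, 13): e=[18,6,28] → X
    (7,6)@(15, 13): e=[10,38,4] → X
    (8,6)@(17, 13): e=[6,54,-8] → .
    (4,7)@(9, 15): e=[6,2,44] → X
    (6,7)@(13, 15): e=[-2,34,20] → .
    (7,7)@(15, 15): e=[-6,50,8] → .
    (4,8)@(9, 17): e=[-10,14,48] → .
    (5,8)@(11, 17): e=[-14,30,36] → .
    (8,8)@(17, 17): e=[-26,78,0] → .  [on edge]
  covered (6 px):
    . . . . . . . . . . .
    . . . . . . . . . . .
    . . . . . . . . . . .
    . . . . . . . . . . .
    . . . . . . . . . . .
    . . . . . . X . . . .
    . . . . . X X X . . .
    . . . . X X . . . . .
    . . . . . . . . . . .
T1:
  2·area = 72
  edge (14, 8)→(0, 4): d=(-14,-4) top-left  bias=+0
  edge (0, 4)→(18, 4): d=(18,0) top-left  bias=+0
  edge (18, 4)→(14, 8): d=(-4,4) right/bottom  bias=-1
    (10,0)@(21, 1): e=[126,-54,0] → .  [on edge]
    (9,1)@(19, 3): e=[90,-18,0] → .  [on edge]
    (2,2)@(5, 5): e=[6,18,48] → X
    (3,2)@(7, 5): e=[14,18,40] → X
    (4,2)@(9, 5): e=[22,18,32] → X
    (5,2)@(11, 5): e=[30,18,24] → X
    (6,2)@(13, 5): e=[38,18,16] → X
    (7,2)@(15, 5): e=[46,18,8] → X
    (8,2)@(17, 5): e=[54,18,0] → .  [on edge]
    (2,3)@(5, 7): e=[-22,54,40] → .
    (3,3)@(7, 7): e=[-14,54,32] → .
    (4,3)@(9, 7): e=[-6,54,24] → .
    (7,3)@(15, 7): e=[18,54,0] → .  [on edge]
    (6,4)@(13, 9): e=[-18,90,0] → .  [on edge]
    (5,5)@(11, 11): e=[-54,126,0] → .  [on edge]
    (4,6)@(9, 13): e=[-90,162,0] → .  [on edge]
    (3,7)@(7, 15): e=[-126,198,0] → .  [on edge]
    (2,8)@(5, 17): e=[-162,234,0] → .  [on edge]
  covered (8 px):
    . . . . . . . . . . .
    . . . . . . . . . . .
    . . X X X X X X . . .
    . . . . . X X . . . .
    . . . . . . . . . . .
    . . . . . . . . . . .
    . . . . . . . . . . .
    . . . . . . . . . . .
    . . . . . . . . . . .
T2:
  2·area = 8  (B↔C swapped to make it positive)
  edge (4, 10)→(8, 6): d=(4,-4) top-left  bias=+0
  edge (8, 6)→(16, 0): d=(8,-6) top-left  bias=+0
  edge (16, 0)→(4, 10): d=(-12,10) right/bottom  bias=-1
    (6,0)@(13, 1): e=[0,-10,18] → .  [on edge]
    (5,1)@(11, 3): e=[0,-6,14] → .  [on edge]
    (4,2)@(9, 5): e=[0,-2,10] → .  [on edge]
    (3,3)@(7, 7): e=[0,2,6] → X  [on edge]
    (4,3)@(9, 7): e=[8,14,-14] → .
    (2,4)@(5, 9): e=[0,6,2] → X  [on edge]
    (3,4)@(7, 9): e=[8,18,-18] → .
    (1,5)@(3, 11): e=[0,10,-2] → .  [on edge]
    (2,5)@(5, 11): e=[8,22,-22] → .
    (0,6)@(1, 13): e=[0,14,-6] → .  [on edge]
  covered (2 px):
    . . . . . . . . . . .
    . . . . . . . . . . .
    . . . . . . . . . . .
    . . . X . . . . . . .
    . . X . . . . . . . .
    . . . . . . . . . . .
    . . . . . . . . . . .
    . . . . . . . . . . .
    . . . . . . . . . . .

Result: [[2,2],[3,2],[4,2],[5,2],[6,2],[7,2],[5,3],[6,3]]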